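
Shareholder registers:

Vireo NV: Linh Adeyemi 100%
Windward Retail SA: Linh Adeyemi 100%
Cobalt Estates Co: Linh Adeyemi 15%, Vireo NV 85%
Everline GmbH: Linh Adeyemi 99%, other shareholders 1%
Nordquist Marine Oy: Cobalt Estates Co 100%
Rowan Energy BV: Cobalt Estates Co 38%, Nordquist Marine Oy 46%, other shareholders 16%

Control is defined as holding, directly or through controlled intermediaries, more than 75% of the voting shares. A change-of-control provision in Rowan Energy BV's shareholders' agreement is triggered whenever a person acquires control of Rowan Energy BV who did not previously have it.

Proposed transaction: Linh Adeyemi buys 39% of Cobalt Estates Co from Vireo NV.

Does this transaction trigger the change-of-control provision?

The purchase adds only to Linh's holdings (Vireo's stake shrinks), so Linh is the only person who could newly come to control Rowan.
Linh holds 100% of Vireo, so Linh controls Vireo.
Linh and Vireo together hold 15% + 85% = 100% of Cobalt, so Linh controls Cobalt.
Cobalt holds 100% of Nordquist, so Linh controls Nordquist.
Cobalt and Nordquist together hold 38% + 46% = 84% of Rowan, so Linh controls Rowan.
So Linh already controls Rowan before the transaction.
After the purchase, Linh's direct stake in Cobalt rises to 15% + 39% = 54%, and Vireo's stake falls to 46%.
Linh controlled Rowan already, so this is not a new person acquiring control; every other person's position is unchanged or reduced.
No new person acquires control, so the clause is not triggered.

No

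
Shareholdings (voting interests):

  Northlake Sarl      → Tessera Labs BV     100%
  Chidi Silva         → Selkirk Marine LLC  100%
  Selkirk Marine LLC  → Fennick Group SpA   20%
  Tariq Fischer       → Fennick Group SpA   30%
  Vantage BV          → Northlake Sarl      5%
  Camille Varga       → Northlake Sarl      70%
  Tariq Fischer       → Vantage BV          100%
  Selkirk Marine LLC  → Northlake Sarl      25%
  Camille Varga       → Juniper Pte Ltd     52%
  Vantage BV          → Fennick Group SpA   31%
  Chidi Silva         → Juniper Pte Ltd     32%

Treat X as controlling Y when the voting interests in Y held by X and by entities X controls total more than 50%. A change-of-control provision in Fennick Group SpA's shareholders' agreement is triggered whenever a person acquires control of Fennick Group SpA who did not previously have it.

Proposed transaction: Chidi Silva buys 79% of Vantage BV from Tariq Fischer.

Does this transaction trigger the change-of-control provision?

The purchase adds only to Chidi's holdings (Tariq's stake shrinks), so Chidi is the only person who could newly come to control Fennick.
Chidi holds 100% of Selkirk, so Chidi controls Selkirk.
In Fennick, Chidi's side holds only 20%, not > 50%.
So before the transaction, Chidi does not control Fennick.
After the purchase, Chidi holds 79% of Vantage directly, and Tariq's stake falls to 21%.
Chidi holds 79% of Vantage, so Chidi controls Vantage.
Selkirk and Vantage together hold 20% + 31% = 51% of Fennick, so Chidi controls Fennick.
Chidi did not control Fennick before and does after, so the clause is triggered.

Yes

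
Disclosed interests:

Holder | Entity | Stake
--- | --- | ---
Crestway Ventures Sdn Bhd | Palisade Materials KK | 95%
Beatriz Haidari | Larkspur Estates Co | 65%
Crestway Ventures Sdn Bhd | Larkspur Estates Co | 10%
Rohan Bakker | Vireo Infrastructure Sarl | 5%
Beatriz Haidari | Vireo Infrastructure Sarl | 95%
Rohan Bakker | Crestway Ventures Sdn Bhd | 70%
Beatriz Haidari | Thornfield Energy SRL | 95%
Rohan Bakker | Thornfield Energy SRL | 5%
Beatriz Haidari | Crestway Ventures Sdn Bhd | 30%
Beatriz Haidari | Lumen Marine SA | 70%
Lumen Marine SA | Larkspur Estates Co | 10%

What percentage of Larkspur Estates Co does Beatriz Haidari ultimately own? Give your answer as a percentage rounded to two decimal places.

75.00%

Beatriz reaches Larkspur along 3 paths.
Direct stake: 65% = 65%.
Via Crestway: 30% × 10% = 3%.
Via Lumen: 70% × 10% = 7%.
Total: 65% + 3% + 7% = 75%.
Rounded: 75.00%.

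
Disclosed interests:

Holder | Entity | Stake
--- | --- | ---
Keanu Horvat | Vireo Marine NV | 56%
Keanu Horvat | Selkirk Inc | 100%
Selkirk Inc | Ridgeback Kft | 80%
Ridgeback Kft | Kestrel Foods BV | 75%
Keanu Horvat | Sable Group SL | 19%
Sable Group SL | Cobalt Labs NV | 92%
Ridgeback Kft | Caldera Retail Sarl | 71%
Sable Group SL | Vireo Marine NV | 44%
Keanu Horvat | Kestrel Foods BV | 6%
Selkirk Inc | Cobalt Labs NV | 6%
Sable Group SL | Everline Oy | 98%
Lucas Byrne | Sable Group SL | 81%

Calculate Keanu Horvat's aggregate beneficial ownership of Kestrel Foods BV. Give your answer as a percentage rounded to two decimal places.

66.00%

Keanu reaches Kestrel along 2 paths.
Via Selkirk → Ridgeback: 100% × 80% × 75% = 60%.
Direct stake: 6% = 6%.
Total: 60% + 6% = 66%.
Rounded: 66.00%.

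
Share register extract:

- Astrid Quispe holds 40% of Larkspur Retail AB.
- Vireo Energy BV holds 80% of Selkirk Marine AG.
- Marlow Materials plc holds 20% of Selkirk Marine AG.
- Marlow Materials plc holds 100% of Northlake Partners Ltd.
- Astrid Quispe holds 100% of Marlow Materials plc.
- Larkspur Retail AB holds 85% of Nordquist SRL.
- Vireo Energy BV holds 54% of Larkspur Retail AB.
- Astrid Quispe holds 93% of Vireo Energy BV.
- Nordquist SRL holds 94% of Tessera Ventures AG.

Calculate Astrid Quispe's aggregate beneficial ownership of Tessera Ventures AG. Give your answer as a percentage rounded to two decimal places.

72.09%

Astrid reaches Tessera along 2 paths.
Via Larkspur → Nordquist: 40% × 85% × 94% = 31.96%.
Via Vireo → Larkspur → Nordquist: 93% × 54% × 85% × 94% = 40.12578%.
Total: 31.96% + 40.12578% = 72.08578%.
Rounded: 72.09%.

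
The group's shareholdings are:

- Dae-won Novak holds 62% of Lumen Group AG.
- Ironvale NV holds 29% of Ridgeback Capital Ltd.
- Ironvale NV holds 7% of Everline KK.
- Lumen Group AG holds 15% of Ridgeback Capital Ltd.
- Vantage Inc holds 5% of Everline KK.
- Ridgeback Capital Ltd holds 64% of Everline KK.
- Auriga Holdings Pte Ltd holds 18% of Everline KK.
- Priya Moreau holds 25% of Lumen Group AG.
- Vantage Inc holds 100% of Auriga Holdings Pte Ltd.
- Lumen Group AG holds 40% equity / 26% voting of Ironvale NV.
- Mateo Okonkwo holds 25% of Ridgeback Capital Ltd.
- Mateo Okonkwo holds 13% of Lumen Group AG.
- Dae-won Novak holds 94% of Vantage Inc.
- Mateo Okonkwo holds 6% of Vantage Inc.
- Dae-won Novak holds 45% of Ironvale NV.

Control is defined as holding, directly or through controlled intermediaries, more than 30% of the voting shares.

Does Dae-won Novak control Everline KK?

Dae-won holds 62% of Lumen, so Dae-won controls Lumen.
Dae-won and Lumen together hold 45% + 26% = 71% of Ironvale, so Dae-won controls Ironvale.
Lumen and Ironvale together hold 15% + 29% = 44% of Ridgeback, so Dae-won controls Ridgeback.
Dae-won holds 94% of Vantage, so Dae-won controls Vantage.
Vantage holds 100% of Auriga, so Dae-won controls Auriga.
Vantage and Ridgeback and Auriga and Ironvale together hold 5% + 64% + 18% + 7% = 94% of Everline, so Dae-won controls Everline.

Yes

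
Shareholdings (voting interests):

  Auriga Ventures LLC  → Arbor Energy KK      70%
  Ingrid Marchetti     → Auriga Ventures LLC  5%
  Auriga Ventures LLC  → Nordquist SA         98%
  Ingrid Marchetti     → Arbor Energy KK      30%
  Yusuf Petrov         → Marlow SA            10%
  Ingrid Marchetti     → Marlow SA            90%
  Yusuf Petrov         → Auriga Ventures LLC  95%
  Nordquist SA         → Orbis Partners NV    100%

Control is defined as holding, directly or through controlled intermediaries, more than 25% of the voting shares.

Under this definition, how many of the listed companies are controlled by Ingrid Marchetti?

Ingrid holds 30% of Arbor, so Ingrid controls Arbor.
Ingrid holds 90% of Marlow, so Ingrid controls Marlow.
No other company's threshold is met.
Ingrid controls 2 companies.

2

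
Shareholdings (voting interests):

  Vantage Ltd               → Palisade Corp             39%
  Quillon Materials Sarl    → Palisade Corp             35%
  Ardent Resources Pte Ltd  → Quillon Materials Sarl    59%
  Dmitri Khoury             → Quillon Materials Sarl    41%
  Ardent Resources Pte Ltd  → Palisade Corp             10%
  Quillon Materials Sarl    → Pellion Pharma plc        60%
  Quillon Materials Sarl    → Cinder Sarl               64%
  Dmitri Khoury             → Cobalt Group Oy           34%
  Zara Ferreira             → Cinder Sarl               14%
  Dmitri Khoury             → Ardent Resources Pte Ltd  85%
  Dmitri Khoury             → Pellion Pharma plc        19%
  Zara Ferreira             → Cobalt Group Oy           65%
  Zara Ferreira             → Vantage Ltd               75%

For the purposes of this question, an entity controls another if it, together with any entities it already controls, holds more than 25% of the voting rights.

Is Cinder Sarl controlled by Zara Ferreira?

No

Zara holds 75% of Vantage, so Zara controls Vantage.
Zara holds 65% of Cobalt, so Zara controls Cobalt.
Vantage holds 39% of Palisade, so Zara controls Palisade.
In Cinder, Zara's side holds only 14%, not > 25%.
So Zara does not control Cinder.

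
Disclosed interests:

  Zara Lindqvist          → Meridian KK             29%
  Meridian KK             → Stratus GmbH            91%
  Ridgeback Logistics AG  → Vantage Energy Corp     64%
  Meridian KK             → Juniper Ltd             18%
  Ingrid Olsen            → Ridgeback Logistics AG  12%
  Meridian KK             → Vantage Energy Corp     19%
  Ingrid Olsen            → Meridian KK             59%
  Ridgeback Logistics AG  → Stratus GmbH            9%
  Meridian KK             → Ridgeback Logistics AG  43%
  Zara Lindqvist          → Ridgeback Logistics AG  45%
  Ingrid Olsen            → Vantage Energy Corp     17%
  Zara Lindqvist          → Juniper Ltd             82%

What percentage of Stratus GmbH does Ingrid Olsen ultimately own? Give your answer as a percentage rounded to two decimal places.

Ingrid reaches Stratus along 3 paths.
Via Meridian: 59% × 91% = 53.69%.
Via Ridgeback: 12% × 9% = 1.08%.
Via Meridian → Ridgeback: 59% × 43% × 9% = 2.2833%.
Total: 53.69% + 1.08% + 2.2833% = 57.0533%.
Rounded: 57.05%.

57.05%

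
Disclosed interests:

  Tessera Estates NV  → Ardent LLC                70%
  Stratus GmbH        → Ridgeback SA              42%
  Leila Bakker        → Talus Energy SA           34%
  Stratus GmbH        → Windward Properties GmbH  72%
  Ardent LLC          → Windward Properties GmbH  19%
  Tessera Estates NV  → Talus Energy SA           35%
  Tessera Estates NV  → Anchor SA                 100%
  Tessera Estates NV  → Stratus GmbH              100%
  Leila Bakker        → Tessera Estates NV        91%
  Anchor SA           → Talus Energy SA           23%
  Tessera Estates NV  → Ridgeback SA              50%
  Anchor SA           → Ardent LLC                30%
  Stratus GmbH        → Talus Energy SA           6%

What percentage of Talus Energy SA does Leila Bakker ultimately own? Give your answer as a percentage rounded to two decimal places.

Leila reaches Talus along 4 paths.
Via Tessera → Anchor: 91% × 100% × 23% = 20.93%.
Direct stake: 34% = 34%.
Via Tessera: 91% × 35% = 31.85%.
Via Tessera → Stratus: 91% × 100% × 6% = 5.46%.
Total: 20.93% + 34% + 31.85% + 5.46% = 92.24%.

92.24%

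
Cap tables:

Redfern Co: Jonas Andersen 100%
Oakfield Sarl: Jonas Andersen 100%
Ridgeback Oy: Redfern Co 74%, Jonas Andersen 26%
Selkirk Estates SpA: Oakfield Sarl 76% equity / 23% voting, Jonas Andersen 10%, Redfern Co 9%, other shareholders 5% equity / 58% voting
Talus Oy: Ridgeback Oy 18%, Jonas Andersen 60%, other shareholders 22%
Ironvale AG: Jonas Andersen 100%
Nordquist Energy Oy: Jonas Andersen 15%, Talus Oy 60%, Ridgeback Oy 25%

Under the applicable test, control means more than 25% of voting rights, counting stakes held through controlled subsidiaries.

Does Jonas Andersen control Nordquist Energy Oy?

Jonas holds 100% of Redfern, so Jonas controls Redfern.
Redfern and Jonas together hold 74% + 26% = 100% of Ridgeback, so Jonas controls Ridgeback.
Ridgeback and Jonas together hold 18% + 60% = 78% of Talus, so Jonas controls Talus.
Jonas and Talus and Ridgeback together hold 15% + 60% + 25% = 100% of Nordquist, so Jonas controls Nordquist.

Yes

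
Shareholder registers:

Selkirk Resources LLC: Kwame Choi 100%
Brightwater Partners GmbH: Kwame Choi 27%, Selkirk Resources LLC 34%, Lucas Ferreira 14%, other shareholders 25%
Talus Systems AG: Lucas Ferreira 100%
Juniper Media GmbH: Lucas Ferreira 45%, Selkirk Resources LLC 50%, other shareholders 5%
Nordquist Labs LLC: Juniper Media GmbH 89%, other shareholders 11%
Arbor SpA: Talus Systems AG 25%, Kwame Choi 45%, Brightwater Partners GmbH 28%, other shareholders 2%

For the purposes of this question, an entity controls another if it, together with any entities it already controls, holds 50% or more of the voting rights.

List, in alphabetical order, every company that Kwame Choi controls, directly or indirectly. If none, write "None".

Kwame holds 100% of Selkirk, so Kwame controls Selkirk.
Kwame and Selkirk together hold 27% + 34% = 61% of Brightwater, so Kwame controls Brightwater.
Selkirk holds 50% of Juniper, so Kwame controls Juniper.
Juniper holds 89% of Nordquist, so Kwame controls Nordquist.
Kwame and Brightwater together hold 45% + 28% = 73% of Arbor, so Kwame controls Arbor.
No other company's threshold is met.

Arbor SpA, Brightwater Partners GmbH, Juniper Media GmbH, Nordquist Labs LLC, Selkirk Resources LLC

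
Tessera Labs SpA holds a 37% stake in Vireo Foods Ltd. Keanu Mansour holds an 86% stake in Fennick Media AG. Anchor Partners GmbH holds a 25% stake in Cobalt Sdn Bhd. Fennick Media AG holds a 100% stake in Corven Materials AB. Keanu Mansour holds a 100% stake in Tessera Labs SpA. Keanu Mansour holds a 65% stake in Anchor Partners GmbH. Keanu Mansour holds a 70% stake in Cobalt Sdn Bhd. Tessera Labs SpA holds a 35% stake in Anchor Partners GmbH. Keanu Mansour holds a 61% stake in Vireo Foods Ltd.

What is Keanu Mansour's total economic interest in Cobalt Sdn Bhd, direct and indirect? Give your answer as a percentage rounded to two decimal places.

Keanu reaches Cobalt along 3 paths.
Via Tessera → Anchor: 100% × 35% × 25% = 8.75%.
Via Anchor: 65% × 25% = 16.25%.
Direct stake: 70% = 70%.
Total: 8.75% + 16.25% + 70% = 95%.
Rounded: 95.00%.

95.00%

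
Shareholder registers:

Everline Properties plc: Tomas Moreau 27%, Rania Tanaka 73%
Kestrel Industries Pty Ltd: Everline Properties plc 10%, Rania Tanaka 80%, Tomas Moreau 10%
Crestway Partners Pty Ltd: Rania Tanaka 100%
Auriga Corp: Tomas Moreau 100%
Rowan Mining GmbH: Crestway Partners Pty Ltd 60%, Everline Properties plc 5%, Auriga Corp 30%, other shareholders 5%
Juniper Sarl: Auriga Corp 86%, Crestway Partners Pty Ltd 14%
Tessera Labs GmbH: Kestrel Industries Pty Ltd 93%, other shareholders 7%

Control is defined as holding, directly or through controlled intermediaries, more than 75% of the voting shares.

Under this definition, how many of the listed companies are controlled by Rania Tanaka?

Rania holds 80% of Kestrel, so Rania controls Kestrel.
Rania holds 100% of Crestway, so Rania controls Crestway.
Kestrel holds 93% of Tessera, so Rania controls Tessera.
No other company's threshold is met.
Rania controls 3 companies.

3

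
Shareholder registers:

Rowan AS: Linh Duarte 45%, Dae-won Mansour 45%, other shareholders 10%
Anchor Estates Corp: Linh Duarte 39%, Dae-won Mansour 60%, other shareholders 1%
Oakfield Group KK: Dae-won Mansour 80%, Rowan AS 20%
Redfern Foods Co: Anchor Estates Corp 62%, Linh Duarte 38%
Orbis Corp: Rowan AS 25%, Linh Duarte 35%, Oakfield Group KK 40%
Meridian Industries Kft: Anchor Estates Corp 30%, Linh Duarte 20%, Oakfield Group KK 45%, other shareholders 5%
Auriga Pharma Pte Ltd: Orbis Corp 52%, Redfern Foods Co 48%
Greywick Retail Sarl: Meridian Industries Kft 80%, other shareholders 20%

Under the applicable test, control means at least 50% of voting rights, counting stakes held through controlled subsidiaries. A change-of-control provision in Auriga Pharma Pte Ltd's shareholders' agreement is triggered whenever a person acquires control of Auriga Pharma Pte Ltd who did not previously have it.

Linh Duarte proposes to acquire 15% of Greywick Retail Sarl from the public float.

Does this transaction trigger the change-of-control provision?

The purchase changes only Linh's holdings, so Linh is the only person who could newly come to control Auriga.
Linh's largest direct stake is 45% in Rowan, which does not meet the threshold, so Linh controls no company.
Neither Linh nor any entity Linh controls holds any voting interest in Auriga.
So before the transaction, Linh does not control Auriga.
After the purchase, Linh holds 15% of Greywick directly.
Linh's side now holds 15% of Greywick, not ≥ 50%, so Linh still does not control Greywick.
After the transaction, neither Linh nor any entity Linh controls holds a voting interest in Auriga, so Linh still does not control it.
No new person acquires control, so the clause is not triggered.

No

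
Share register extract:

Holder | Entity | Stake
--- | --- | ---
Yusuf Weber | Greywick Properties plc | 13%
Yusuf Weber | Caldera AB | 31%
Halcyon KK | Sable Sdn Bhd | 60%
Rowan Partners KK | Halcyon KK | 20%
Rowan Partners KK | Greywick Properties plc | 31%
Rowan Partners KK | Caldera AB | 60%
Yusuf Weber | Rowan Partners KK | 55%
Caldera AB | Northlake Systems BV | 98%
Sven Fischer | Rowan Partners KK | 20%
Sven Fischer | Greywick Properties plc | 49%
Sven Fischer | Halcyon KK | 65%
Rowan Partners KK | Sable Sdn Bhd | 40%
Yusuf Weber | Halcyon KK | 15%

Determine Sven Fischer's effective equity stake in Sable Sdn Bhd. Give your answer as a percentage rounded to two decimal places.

49.40%

Sven reaches Sable along 3 paths.
Via Rowan → Halcyon: 20% × 20% × 60% = 2.4%.
Via Halcyon: 65% × 60% = 39%.
Via Rowan: 20% × 40% = 8%.
Total: 2.4% + 39% + 8% = 49.4%.
Rounded: 49.40%.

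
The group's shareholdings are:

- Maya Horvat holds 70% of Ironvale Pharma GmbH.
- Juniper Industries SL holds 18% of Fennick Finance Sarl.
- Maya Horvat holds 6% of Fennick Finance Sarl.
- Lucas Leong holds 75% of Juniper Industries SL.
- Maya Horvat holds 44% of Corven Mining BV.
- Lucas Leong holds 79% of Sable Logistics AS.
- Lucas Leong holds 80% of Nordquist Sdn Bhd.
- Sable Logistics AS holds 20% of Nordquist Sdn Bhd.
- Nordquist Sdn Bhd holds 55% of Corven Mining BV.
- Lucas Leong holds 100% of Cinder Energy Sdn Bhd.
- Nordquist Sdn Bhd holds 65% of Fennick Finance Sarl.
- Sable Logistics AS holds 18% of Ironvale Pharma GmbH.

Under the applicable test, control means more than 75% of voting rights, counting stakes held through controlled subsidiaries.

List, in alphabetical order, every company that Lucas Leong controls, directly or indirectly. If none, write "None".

Cinder Energy Sdn Bhd, Nordquist Sdn Bhd, Sable Logistics AS

Lucas holds 79% of Sable, so Lucas controls Sable.
Sable and Lucas together hold 20% + 80% = 100% of Nordquist, so Lucas controls Nordquist.
Lucas holds 100% of Cinder, so Lucas controls Cinder.
No other company's threshold is met.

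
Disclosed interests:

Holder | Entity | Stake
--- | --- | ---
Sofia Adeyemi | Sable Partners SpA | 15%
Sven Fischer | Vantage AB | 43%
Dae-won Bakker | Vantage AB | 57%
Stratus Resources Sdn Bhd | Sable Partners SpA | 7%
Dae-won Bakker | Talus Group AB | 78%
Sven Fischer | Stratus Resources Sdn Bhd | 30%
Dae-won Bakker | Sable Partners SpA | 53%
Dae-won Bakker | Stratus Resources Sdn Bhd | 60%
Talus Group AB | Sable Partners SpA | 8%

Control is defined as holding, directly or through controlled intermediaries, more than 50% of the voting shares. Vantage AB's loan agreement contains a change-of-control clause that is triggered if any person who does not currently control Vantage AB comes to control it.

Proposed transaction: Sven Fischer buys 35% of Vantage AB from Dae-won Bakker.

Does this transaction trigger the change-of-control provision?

Yes

The purchase adds only to Sven's holdings (Dae-won's stake shrinks), so Sven is the only person who could newly come to control Vantage.
Sven's largest direct stake is 43% in Vantage, which does not meet the threshold, so Sven controls no company.
In Vantage, Sven's side holds only 43%, not > 50%.
So before the transaction, Sven does not control Vantage.
After the purchase, Sven's direct stake in Vantage rises to 43% + 35% = 78%, and Dae-won's stake falls to 22%.
Sven holds 78% of Vantage, so Sven controls Vantage.
Sven did not control Vantage before and does after, so the clause is triggered.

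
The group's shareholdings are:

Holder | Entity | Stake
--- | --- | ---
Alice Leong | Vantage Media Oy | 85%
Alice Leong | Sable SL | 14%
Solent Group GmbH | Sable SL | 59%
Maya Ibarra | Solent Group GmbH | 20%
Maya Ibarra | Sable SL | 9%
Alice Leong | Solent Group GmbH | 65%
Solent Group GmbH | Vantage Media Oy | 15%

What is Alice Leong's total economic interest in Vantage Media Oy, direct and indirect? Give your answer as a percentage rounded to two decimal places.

Alice reaches Vantage along 2 paths.
Via Solent: 65% × 15% = 9.75%.
Direct stake: 85% = 85%.
Total: 9.75% + 85% = 94.75%.

94.75%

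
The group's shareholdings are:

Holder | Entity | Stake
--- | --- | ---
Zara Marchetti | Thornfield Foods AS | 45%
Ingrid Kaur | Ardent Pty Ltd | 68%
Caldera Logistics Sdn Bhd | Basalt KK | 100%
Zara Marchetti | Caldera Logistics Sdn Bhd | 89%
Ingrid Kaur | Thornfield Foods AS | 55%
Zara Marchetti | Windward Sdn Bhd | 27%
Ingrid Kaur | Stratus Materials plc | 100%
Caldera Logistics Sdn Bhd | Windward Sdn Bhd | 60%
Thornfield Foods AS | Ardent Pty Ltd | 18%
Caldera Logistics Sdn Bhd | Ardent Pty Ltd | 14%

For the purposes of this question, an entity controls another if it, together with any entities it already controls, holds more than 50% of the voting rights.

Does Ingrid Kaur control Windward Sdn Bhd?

Ingrid holds 55% of Thornfield, so Ingrid controls Thornfield.
Thornfield and Ingrid together hold 18% + 68% = 86% of Ardent, so Ingrid controls Ardent.
Ingrid holds 100% of Stratus, so Ingrid controls Stratus.
Neither Ingrid nor any entity Ingrid controls holds any voting interest in Windward.
So Ingrid does not control Windward.

No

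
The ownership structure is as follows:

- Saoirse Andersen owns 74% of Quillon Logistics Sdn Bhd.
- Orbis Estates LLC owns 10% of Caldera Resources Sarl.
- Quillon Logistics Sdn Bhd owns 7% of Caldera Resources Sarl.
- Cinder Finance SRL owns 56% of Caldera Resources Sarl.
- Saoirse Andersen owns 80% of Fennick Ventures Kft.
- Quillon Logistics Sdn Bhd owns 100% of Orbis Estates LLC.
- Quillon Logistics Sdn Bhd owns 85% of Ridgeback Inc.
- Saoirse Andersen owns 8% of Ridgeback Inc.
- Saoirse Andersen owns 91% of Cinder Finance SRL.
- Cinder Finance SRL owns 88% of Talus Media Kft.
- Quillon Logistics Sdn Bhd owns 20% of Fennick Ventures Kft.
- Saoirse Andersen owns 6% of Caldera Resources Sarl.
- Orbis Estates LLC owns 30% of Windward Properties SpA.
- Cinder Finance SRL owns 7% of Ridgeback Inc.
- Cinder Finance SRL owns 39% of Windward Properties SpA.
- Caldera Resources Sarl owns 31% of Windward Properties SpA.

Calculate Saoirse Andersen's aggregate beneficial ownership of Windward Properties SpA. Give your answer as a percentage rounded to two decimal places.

79.25%

Saoirse reaches Windward along 6 paths.
Via Quillon → Orbis: 74% × 100% × 30% = 22.2%.
Via Quillon → Orbis → Caldera: 74% × 100% × 10% × 31% = 2.294%.
Via Cinder → Caldera: 91% × 56% × 31% = 15.7976%.
Via Quillon → Caldera: 74% × 7% × 31% = 1.6058%.
Via Caldera: 6% × 31% = 1.86%.
Via Cinder: 91% × 39% = 35.49%.
Total: 22.2% + 2.294% + 15.7976% + 1.6058% + 1.86% + 35.49% = 79.2474%.
Rounded: 79.25%.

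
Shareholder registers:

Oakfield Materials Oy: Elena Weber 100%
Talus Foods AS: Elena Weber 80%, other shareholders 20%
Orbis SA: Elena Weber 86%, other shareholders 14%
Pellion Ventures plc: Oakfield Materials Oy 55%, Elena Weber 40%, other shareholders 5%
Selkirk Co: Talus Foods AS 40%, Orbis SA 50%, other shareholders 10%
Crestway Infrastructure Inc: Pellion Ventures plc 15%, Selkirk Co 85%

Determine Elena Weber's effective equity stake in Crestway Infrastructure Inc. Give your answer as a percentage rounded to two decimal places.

78.00%

Elena reaches Crestway along 4 paths.
Via Oakfield → Pellion: 100% × 55% × 15% = 8.25%.
Via Pellion: 40% × 15% = 6%.
Via Talus → Selkirk: 80% × 40% × 85% = 27.2%.
Via Orbis → Selkirk: 86% × 50% × 85% = 36.55%.
Total: 8.25% + 6% + 27.2% + 36.55% = 78%.
Rounded: 78.00%.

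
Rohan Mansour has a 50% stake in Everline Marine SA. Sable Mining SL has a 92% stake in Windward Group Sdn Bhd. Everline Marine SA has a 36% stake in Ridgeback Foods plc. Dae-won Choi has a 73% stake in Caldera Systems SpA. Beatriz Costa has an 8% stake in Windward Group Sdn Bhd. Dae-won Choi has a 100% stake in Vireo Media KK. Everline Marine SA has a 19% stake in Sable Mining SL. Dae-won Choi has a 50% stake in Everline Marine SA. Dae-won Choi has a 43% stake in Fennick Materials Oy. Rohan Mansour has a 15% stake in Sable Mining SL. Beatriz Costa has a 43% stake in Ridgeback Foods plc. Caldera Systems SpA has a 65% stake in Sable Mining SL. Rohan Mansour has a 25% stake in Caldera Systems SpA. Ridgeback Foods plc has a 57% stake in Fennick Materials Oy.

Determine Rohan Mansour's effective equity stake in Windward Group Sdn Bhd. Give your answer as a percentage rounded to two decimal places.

37.49%

Rohan reaches Windward along 3 paths.
Via Sable: 15% × 92% = 13.8%.
Via Caldera → Sable: 25% × 65% × 92% = 14.95%.
Via Everline → Sable: 50% × 19% × 92% = 8.74%.
Total: 13.8% + 14.95% + 8.74% = 37.49%.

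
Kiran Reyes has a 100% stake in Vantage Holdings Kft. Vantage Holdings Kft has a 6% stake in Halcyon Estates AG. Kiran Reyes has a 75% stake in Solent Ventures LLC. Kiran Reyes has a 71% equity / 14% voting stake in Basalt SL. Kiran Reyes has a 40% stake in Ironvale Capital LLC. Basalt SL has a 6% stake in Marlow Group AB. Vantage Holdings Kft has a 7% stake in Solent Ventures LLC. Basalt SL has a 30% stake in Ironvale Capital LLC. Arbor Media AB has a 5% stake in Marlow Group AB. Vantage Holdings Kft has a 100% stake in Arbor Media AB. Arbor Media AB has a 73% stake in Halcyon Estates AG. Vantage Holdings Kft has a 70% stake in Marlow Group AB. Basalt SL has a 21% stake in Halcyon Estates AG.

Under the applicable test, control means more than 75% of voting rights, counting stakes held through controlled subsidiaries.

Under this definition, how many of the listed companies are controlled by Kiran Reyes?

Kiran holds 100% of Vantage, so Kiran controls Vantage.
Vantage holds 100% of Arbor, so Kiran controls Arbor.
Arbor and Vantage together hold 73% + 6% = 79% of Halcyon, so Kiran controls Halcyon.
Kiran and Vantage together hold 75% + 7% = 82% of Solent, so Kiran controls Solent.
No other company's threshold is met.
Kiran controls 4 companies.

4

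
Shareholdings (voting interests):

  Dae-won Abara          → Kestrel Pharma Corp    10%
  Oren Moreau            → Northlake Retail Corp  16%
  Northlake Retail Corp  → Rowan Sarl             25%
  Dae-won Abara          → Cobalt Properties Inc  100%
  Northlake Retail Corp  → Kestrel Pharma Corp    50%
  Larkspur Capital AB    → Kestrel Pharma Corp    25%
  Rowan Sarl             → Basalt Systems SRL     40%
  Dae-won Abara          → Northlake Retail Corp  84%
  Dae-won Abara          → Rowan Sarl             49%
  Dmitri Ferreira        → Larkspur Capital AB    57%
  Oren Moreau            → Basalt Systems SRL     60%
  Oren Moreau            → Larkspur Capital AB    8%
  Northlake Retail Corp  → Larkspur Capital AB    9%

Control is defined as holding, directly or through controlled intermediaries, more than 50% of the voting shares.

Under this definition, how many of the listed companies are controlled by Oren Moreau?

1

Oren holds 60% of Basalt, so Oren controls Basalt.
No other company's threshold is met.
Oren controls 1 company.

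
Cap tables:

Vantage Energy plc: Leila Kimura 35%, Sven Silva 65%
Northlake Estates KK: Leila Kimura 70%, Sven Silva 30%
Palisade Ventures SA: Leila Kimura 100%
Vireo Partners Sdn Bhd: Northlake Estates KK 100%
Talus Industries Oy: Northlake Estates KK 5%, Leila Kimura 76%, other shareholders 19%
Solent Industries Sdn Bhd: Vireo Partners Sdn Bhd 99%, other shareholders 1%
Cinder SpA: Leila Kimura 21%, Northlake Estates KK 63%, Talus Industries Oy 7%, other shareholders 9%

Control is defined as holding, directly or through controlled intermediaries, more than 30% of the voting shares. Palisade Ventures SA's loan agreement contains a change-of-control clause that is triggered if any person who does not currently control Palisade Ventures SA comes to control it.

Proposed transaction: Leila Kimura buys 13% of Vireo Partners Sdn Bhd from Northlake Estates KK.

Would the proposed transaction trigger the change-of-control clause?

The purchase adds only to Leila's holdings (Northlake's stake shrinks), so Leila is the only person who could newly come to control Palisade.
Leila holds 100% of Palisade, so Leila controls Palisade.
So Leila already controls Palisade before the transaction.
After the purchase, Leila holds 13% of Vireo directly, and Northlake's stake falls to 87%.
Leila controlled Palisade already, so this is not a new person acquiring control; every other person's position is unchanged or reduced.
No new person acquires control, so the clause is not triggered.

No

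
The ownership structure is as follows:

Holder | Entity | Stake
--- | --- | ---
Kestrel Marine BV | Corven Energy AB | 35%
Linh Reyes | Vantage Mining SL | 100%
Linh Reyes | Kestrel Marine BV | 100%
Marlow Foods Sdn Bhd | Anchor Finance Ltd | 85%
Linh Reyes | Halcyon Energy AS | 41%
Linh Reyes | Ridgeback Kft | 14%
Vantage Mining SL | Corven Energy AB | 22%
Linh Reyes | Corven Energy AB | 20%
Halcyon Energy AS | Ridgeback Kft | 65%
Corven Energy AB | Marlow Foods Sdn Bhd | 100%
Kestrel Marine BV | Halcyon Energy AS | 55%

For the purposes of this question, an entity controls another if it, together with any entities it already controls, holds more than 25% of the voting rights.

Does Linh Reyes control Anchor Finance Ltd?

Yes

Linh holds 100% of Vantage, so Linh controls Vantage.
Linh holds 100% of Kestrel, so Linh controls Kestrel.
Vantage and Kestrel and Linh together hold 22% + 35% + 20% = 77% of Corven, so Linh controls Corven.
Corven holds 100% of Marlow, so Linh controls Marlow.
Marlow holds 85% of Anchor, so Linh controls Anchor.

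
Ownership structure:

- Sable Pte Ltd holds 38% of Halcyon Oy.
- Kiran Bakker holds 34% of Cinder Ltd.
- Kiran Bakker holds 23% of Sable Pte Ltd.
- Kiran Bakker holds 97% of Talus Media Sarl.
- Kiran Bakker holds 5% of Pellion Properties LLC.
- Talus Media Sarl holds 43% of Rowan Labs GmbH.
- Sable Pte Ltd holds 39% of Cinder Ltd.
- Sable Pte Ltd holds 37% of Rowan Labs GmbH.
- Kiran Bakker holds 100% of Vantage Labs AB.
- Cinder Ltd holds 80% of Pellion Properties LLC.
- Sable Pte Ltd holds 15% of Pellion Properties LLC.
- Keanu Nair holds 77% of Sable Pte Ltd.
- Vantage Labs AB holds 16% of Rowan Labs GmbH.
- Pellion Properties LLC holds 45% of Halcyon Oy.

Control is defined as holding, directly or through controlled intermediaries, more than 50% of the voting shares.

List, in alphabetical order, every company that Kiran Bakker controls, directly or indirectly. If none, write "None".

Rowan Labs GmbH, Talus Media Sarl, Vantage Labs AB

Kiran holds 100% of Vantage, so Kiran controls Vantage.
Kiran holds 97% of Talus, so Kiran controls Talus.
Talus and Vantage together hold 43% + 16% = 59% of Rowan, so Kiran controls Rowan.
No other company's threshold is met.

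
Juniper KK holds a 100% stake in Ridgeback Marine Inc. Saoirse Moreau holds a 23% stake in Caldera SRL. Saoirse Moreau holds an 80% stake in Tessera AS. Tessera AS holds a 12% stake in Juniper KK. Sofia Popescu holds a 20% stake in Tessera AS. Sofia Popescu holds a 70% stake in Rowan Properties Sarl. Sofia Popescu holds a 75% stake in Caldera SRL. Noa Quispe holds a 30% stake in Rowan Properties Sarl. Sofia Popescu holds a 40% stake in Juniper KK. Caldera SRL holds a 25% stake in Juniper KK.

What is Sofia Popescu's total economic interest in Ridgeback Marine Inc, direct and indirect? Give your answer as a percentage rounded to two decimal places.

61.15%

Sofia reaches Ridgeback along 3 paths.
Via Caldera → Juniper: 75% × 25% × 100% = 18.75%.
Via Juniper: 40% × 100% = 40%.
Via Tessera → Juniper: 20% × 12% × 100% = 2.4%.
Total: 18.75% + 40% + 2.4% = 61.15%.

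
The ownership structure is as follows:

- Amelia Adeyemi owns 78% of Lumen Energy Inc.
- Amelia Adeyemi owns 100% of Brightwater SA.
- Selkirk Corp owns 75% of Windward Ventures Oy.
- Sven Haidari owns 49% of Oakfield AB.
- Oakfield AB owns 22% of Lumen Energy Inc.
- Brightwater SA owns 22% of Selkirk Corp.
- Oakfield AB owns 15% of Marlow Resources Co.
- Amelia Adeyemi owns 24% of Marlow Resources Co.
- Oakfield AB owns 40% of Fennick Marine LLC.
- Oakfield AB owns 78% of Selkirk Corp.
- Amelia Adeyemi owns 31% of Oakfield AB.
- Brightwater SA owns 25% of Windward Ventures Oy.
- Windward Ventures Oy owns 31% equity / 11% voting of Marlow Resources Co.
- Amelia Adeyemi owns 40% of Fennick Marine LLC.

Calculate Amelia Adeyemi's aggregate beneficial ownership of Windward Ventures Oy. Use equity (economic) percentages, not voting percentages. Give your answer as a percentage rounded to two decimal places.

59.64%

Amelia reaches Windward along 3 paths.
Via Brightwater: 100% × 25% = 25%.
Via Oakfield → Selkirk: 31% × 78% × 75% = 18.135%.
Via Brightwater → Selkirk: 100% × 22% × 75% = 16.5%.
Total: 25% + 18.135% + 16.5% = 59.635%.
Rounded: 59.64%.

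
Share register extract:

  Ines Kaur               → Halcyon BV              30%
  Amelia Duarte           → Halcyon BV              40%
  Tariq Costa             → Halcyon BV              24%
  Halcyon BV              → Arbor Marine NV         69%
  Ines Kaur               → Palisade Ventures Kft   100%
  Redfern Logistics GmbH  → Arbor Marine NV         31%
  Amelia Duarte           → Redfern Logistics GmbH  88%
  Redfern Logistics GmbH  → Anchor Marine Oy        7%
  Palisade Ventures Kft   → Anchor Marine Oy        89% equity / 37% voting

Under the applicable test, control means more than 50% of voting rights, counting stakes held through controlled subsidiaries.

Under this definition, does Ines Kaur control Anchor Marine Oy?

Ines holds 100% of Palisade, so Ines controls Palisade.
In Anchor, Ines's side holds only 37%, not > 50%.
So Ines does not control Anchor.

No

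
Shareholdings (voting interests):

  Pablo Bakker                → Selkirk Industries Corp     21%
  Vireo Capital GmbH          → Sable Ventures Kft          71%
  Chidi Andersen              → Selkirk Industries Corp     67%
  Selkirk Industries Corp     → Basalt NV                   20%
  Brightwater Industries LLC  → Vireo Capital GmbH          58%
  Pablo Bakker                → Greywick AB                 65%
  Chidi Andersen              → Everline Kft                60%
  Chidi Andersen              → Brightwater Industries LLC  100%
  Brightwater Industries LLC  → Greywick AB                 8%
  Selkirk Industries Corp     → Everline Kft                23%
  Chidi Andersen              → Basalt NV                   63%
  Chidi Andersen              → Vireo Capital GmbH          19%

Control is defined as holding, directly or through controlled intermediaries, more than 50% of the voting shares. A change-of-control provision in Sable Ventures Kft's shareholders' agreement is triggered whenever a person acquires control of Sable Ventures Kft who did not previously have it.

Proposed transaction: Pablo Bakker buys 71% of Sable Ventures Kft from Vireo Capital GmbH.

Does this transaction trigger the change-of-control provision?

The purchase adds only to Pablo's holdings (Vireo's stake shrinks), so Pablo is the only person who could newly come to control Sable.
Pablo holds 65% of Greywick, so Pablo controls Greywick.
Neither Pablo nor any entity Pablo controls holds any voting interest in Sable.
So before the transaction, Pablo does not control Sable.
After the purchase, Pablo holds 71% of Sable directly, and Vireo's stake falls to 0%.
Pablo holds 71% of Sable, so Pablo controls Sable.
Pablo did not control Sable before and does after, so the clause is triggered.

Yes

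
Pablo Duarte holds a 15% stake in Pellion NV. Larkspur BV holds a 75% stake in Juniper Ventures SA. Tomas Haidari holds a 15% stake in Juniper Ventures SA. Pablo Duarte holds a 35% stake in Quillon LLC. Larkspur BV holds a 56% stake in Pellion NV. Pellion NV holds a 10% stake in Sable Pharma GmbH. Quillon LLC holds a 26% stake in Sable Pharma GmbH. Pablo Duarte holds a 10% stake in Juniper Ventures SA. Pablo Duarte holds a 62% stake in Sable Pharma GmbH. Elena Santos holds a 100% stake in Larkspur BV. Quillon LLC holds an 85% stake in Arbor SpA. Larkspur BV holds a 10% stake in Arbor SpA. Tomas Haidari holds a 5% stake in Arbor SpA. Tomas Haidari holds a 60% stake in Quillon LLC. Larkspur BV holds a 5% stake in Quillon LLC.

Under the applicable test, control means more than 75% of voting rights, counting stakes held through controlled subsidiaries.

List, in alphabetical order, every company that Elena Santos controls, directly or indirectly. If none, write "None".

Elena holds 100% of Larkspur, so Elena controls Larkspur.
No other company's threshold is met.

Larkspur BV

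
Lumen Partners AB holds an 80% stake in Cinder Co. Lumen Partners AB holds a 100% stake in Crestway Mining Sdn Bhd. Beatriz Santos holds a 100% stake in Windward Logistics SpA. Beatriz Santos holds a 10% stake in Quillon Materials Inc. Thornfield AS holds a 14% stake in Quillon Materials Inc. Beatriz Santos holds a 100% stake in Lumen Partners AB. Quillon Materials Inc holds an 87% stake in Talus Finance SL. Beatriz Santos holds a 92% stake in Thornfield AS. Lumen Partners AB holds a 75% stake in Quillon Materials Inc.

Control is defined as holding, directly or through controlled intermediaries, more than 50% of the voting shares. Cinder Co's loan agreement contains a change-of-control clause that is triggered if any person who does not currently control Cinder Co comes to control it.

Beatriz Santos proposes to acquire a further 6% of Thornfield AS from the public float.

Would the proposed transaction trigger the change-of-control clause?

The purchase changes only Beatriz's holdings, so Beatriz is the only person who could newly come to control Cinder.
Beatriz holds 100% of Lumen, so Beatriz controls Lumen.
Lumen holds 80% of Cinder, so Beatriz controls Cinder.
So Beatriz already controls Cinder before the transaction.
After the purchase, Beatriz's direct stake in Thornfield rises to 92% + 6% = 98%.
Beatriz controlled Cinder already, so this is not a new person acquiring control; every other person's position is unchanged or reduced.
No new person acquires control, so the clause is not triggered.

No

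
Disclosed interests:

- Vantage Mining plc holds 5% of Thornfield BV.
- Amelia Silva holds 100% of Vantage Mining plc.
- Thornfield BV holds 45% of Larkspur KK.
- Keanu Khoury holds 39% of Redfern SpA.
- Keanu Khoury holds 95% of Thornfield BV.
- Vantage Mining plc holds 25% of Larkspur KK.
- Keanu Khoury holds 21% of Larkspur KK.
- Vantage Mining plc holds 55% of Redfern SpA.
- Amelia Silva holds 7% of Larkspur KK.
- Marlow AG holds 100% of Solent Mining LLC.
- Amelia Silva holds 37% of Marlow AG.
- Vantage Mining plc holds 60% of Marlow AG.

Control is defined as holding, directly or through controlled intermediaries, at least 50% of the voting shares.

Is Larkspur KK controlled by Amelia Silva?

No

Amelia holds 100% of Vantage, so Amelia controls Vantage.
Vantage and Amelia together hold 60% + 37% = 97% of Marlow, so Amelia controls Marlow.
Marlow holds 100% of Solent, so Amelia controls Solent.
Vantage holds 55% of Redfern, so Amelia controls Redfern.
In Larkspur, Amelia's side holds only 25% + 7% = 32%, not ≥ 50%.
So Amelia does not control Larkspur.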